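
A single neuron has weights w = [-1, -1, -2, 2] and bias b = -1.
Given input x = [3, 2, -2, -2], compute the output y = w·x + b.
y = -6

y = (-1)(3) + (-1)(2) + (-2)(-2) + (2)(-2) + -1 = -6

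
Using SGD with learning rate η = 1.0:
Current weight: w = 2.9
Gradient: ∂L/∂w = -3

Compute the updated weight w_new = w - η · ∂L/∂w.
w_new = 5.9

w_new = w - η·∂L/∂w = 2.9 - 1.0×(-3) = 2.9 - (-3) = 5.9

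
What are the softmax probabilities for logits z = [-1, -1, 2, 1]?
p = [0.0339, 0.0339, 0.6815, 0.2507]

exp(z) = [0.3679, 0.3679, 7.389, 2.718]
Sum = 10.84
p = [0.0339, 0.0339, 0.6815, 0.2507]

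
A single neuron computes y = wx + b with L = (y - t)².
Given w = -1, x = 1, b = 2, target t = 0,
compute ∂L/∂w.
∂L/∂w = 2

y = wx + b = (-1)(1) + 2 = 1
∂L/∂y = 2(y - t) = 2(1 - 0) = 2
∂y/∂w = x = 1
∂L/∂w = ∂L/∂y · ∂y/∂w = 2 × 1 = 2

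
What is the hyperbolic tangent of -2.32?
-0.9809

tanh(-2.32) = (e^(-2.32) - e^(2.32))/(e^(-2.32) + e^(2.32)) = -0.9809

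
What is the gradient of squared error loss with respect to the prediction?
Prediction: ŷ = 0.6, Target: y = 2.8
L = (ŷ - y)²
∂L/∂ŷ = -4.4

∂L/∂ŷ = 2(ŷ - y) = 2(0.6 - 2.8) = 2(-2.2) = -4.4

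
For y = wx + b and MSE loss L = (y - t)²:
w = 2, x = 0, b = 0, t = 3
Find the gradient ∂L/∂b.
∂L/∂b = -6

y = wx + b = (2)(0) + 0 = 0
∂L/∂y = 2(y - t) = 2(0 - 3) = -6
∂y/∂b = 1
∂L/∂b = ∂L/∂y · ∂y/∂b = -6 × 1 = -6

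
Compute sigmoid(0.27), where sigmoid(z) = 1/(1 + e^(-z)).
0.5671

sigmoid(0.27) = 1/(1 + e^(-0.27)) = 1/(1 + 0.7634) = 0.5671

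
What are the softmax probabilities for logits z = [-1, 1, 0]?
p = [0.09, 0.6652, 0.2447]

exp(z) = [0.3679, 2.718, 1]
Sum = 4.086
p = [0.09, 0.6652, 0.2447]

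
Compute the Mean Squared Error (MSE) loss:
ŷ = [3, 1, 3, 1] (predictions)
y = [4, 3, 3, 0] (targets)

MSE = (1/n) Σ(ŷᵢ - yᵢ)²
MSE = 1.5

MSE = (1/4)((3-4)² + (1-3)² + (3-3)² + (1-0)²) = (1/4)(1 + 4 + 0 + 1) = 1.5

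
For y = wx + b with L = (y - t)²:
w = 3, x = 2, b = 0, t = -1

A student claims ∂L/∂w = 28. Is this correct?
Correct

y = (3)(2) + 0 = 6
∂L/∂y = 2(y - t) = 2(6 - -1) = 14
∂y/∂w = x = 2
∂L/∂w = 14 × 2 = 28

Claimed value: 28
Correct: The correct gradient is 28.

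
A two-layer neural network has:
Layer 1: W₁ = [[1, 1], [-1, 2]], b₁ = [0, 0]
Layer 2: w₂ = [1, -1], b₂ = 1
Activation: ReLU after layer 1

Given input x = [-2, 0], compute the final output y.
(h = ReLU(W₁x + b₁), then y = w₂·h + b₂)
y = -1

Layer 1 pre-activation: z₁ = [-2, 2]
After ReLU: h = [0, 2]
Layer 2 output: y = 1×0 + -1×2 + 1 = -1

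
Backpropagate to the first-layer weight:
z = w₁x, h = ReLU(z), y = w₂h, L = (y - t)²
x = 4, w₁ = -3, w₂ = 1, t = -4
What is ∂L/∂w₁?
∂L/∂w₁ = 0

Forward pass:
z = w₁x = -3×4 = -12
h = ReLU(-12) = 0
y = w₂h = 1×0 = 0

Backward pass:
∂L/∂y = 2(y - t) = 2(0 - -4) = 8
∂y/∂h = w₂ = 1
∂h/∂z = 0 (ReLU derivative)
∂z/∂w₁ = x = 4

∂L/∂w₁ = 8 × 1 × 0 × 4 = 0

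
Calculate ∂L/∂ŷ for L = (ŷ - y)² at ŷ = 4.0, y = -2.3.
∂L/∂ŷ = 12.6

∂L/∂ŷ = 2(ŷ - y) = 2(4.0 - -2.3) = 2(6.3) = 12.6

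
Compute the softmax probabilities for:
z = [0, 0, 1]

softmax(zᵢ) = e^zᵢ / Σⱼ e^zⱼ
p = [0.2119, 0.2119, 0.5761]

exp(z) = [1, 1, 2.718]
Sum = 4.718
p = [0.2119, 0.2119, 0.5761]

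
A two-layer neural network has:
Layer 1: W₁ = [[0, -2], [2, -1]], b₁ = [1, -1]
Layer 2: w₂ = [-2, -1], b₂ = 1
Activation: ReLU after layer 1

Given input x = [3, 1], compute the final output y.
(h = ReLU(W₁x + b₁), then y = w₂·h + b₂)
y = -3

Layer 1 pre-activation: z₁ = [-1, 4]
After ReLU: h = [0, 4]
Layer 2 output: y = -2×0 + -1×4 + 1 = -3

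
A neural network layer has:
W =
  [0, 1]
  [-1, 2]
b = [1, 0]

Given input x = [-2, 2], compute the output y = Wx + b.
y = [3, 6]

Wx = [0×-2 + 1×2, -1×-2 + 2×2]
   = [2, 6]
y = Wx + b = [2 + 1, 6 + 0] = [3, 6]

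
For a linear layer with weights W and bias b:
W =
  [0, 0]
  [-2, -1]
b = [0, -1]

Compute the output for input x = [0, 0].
y = [0, -1]

Wx = [0×0 + 0×0, -2×0 + -1×0]
   = [0, 0]
y = Wx + b = [0 + 0, 0 + -1] = [0, -1]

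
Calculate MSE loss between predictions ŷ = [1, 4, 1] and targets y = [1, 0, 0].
MSE = 5.667

MSE = (1/3)((1-1)² + (4-0)² + (1-0)²) = (1/3)(0 + 16 + 1) = 5.667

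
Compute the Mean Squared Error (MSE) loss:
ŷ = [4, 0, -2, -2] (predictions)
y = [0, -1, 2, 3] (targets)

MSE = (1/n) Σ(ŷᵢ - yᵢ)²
MSE = 14.5

MSE = (1/4)((4-0)² + (0--1)² + (-2-2)² + (-2-3)²) = (1/4)(16 + 1 + 16 + 25) = 14.5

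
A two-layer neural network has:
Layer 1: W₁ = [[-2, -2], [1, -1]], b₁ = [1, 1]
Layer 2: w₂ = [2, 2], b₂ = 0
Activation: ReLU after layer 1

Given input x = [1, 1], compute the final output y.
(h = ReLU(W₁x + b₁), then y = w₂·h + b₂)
y = 2

Layer 1 pre-activation: z₁ = [-3, 1]
After ReLU: h = [0, 1]
Layer 2 output: y = 2×0 + 2×1 + 0 = 2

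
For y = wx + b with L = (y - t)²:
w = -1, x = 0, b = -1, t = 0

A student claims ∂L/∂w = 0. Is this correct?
Correct

y = (-1)(0) + -1 = -1
∂L/∂y = 2(y - t) = 2(-1 - 0) = -2
∂y/∂w = x = 0
∂L/∂w = -2 × 0 = 0

Claimed value: 0
Correct: The correct gradient is 0.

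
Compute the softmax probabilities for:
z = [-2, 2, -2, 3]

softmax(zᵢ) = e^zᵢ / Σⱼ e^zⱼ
p = [0.0049, 0.2663, 0.0049, 0.7239]

exp(z) = [0.1353, 7.389, 0.1353, 20.09]
Sum = 27.75
p = [0.0049, 0.2663, 0.0049, 0.7239]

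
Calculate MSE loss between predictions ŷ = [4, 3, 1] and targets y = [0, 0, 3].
MSE = 9.667

MSE = (1/3)((4-0)² + (3-0)² + (1-3)²) = (1/3)(16 + 9 + 4) = 9.667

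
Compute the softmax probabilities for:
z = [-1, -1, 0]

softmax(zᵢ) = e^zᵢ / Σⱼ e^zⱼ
p = [0.2119, 0.2119, 0.5761]

exp(z) = [0.3679, 0.3679, 1]
Sum = 1.736
p = [0.2119, 0.2119, 0.5761]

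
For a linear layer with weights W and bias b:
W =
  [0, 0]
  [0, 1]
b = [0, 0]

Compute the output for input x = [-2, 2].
y = [0, 2]

Wx = [0×-2 + 0×2, 0×-2 + 1×2]
   = [0, 2]
y = Wx + b = [0 + 0, 2 + 0] = [0, 2]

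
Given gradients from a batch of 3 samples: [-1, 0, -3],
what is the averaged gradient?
Average gradient = -1.333

Average = (1/3)(-1 + 0 + -3) = -4/3 = -1.333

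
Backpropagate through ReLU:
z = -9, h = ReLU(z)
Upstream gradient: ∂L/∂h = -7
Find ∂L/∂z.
∂L/∂z = 0

h = ReLU(-9) = 0
Since z < 0: ∂h/∂z = 0
∂L/∂z = ∂L/∂h · ∂h/∂z = -7 × 0 = 0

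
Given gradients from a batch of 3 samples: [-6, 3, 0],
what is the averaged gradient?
Average gradient = -1

Average = (1/3)(-6 + 3 + 0) = -3/3 = -1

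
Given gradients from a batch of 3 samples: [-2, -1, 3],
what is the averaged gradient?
Average gradient = 0

Average = (1/3)(-2 + -1 + 3) = 0/3 = 0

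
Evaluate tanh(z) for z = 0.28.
0.2729

tanh(0.28) = (e^(0.28) - e^(-0.28))/(e^(0.28) + e^(-0.28)) = 0.2729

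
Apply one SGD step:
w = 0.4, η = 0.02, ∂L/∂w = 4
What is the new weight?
w_new = 0.32

w_new = w - η·∂L/∂w = 0.4 - 0.02×(4) = 0.4 - (0.08) = 0.32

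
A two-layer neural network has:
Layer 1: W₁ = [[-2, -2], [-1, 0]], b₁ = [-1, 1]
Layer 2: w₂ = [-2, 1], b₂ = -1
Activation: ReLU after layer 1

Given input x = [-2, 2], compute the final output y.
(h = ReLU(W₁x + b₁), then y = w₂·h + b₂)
y = 2

Layer 1 pre-activation: z₁ = [-1, 3]
After ReLU: h = [0, 3]
Layer 2 output: y = -2×0 + 1×3 + -1 = 2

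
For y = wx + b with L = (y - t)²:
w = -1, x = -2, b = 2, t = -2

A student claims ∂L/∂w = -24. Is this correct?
Correct

y = (-1)(-2) + 2 = 4
∂L/∂y = 2(y - t) = 2(4 - -2) = 12
∂y/∂w = x = -2
∂L/∂w = 12 × -2 = -24

Claimed value: -24
Correct: The correct gradient is -24.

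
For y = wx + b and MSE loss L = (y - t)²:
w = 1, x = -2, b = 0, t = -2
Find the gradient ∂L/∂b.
∂L/∂b = 0

y = wx + b = (1)(-2) + 0 = -2
∂L/∂y = 2(y - t) = 2(-2 - -2) = 0
∂y/∂b = 1
∂L/∂b = ∂L/∂y · ∂y/∂b = 0 × 1 = 0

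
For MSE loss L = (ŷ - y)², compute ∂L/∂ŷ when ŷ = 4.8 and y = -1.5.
∂L/∂ŷ = 12.6

∂L/∂ŷ = 2(ŷ - y) = 2(4.8 - -1.5) = 2(6.3) = 12.6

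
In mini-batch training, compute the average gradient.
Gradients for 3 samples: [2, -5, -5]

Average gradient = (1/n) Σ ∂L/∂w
Average gradient = -2.667

Average = (1/3)(2 + -5 + -5) = -8/3 = -2.667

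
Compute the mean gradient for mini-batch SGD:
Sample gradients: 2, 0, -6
Average gradient = -1.333

Average = (1/3)(2 + 0 + -6) = -4/3 = -1.333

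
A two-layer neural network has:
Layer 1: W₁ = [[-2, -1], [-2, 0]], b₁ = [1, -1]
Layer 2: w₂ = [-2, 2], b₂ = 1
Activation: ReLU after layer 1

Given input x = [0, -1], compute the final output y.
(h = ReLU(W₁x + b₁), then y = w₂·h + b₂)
y = -3

Layer 1 pre-activation: z₁ = [2, -1]
After ReLU: h = [2, 0]
Layer 2 output: y = -2×2 + 2×0 + 1 = -3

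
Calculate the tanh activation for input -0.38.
-0.3627

tanh(-0.38) = (e^(-0.38) - e^(0.38))/(e^(-0.38) + e^(0.38)) = -0.3627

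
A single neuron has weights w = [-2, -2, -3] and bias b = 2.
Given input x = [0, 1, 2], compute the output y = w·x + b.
y = -6

y = (-2)(0) + (-2)(1) + (-3)(2) + 2 = -6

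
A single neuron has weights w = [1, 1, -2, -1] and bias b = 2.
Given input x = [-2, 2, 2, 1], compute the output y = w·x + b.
y = -3

y = (1)(-2) + (1)(2) + (-2)(2) + (-1)(1) + 2 = -3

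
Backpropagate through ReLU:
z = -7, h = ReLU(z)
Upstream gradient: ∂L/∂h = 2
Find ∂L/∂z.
∂L/∂z = 0

h = ReLU(-7) = 0
Since z < 0: ∂h/∂z = 0
∂L/∂z = ∂L/∂h · ∂h/∂z = 2 × 0 = 0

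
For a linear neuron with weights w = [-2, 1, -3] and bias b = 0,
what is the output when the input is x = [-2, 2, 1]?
y = 3

y = (-2)(-2) + (1)(2) + (-3)(1) + 0 = 3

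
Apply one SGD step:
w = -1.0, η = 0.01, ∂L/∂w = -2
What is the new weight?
w_new = -0.98

w_new = w - η·∂L/∂w = -1.0 - 0.01×(-2) = -1.0 - (-0.02) = -0.98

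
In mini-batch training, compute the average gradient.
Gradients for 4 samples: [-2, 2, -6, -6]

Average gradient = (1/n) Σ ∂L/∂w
Average gradient = -3

Average = (1/4)(-2 + 2 + -6 + -6) = -12/4 = -3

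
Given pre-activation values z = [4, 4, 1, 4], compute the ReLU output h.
h = [4, 4, 1, 4]

ReLU applied element-wise: max(0,4)=4, max(0,4)=4, max(0,1)=1, max(0,4)=4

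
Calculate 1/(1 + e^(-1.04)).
0.7389

sigmoid(1.04) = 1/(1 + e^(-1.04)) = 1/(1 + 0.3535) = 0.7389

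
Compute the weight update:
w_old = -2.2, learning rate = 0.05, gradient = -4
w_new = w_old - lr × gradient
w_new = -2

w_new = w - η·∂L/∂w = -2.2 - 0.05×(-4) = -2.2 - (-0.2) = -2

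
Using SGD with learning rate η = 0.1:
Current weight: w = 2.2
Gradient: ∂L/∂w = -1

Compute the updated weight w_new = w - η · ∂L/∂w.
w_new = 2.3

w_new = w - η·∂L/∂w = 2.2 - 0.1×(-1) = 2.2 - (-0.1) = 2.3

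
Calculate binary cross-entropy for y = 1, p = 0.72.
L = 0.3285

L = -1·log(0.72) - 0·log(0.28) = -log(0.72) = 0.3285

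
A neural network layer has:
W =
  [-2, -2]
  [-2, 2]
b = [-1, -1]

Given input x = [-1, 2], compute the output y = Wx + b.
y = [-3, 5]

Wx = [-2×-1 + -2×2, -2×-1 + 2×2]
   = [-2, 6]
y = Wx + b = [-2 + -1, 6 + -1] = [-3, 5]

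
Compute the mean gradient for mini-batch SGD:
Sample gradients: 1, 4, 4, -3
Average gradient = 1.5

Average = (1/4)(1 + 4 + 4 + -3) = 6/4 = 1.5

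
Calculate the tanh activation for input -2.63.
-0.9897

tanh(-2.63) = (e^(-2.63) - e^(2.63))/(e^(-2.63) + e^(2.63)) = -0.9897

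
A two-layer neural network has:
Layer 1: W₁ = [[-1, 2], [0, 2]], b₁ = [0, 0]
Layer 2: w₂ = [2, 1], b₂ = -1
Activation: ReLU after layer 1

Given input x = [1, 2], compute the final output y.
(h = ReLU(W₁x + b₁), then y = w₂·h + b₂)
y = 9

Layer 1 pre-activation: z₁ = [3, 4]
After ReLU: h = [3, 4]
Layer 2 output: y = 2×3 + 1×4 + -1 = 9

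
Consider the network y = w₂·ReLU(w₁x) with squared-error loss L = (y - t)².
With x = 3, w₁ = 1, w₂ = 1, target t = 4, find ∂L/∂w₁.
∂L/∂w₁ = -6

Forward pass:
z = w₁x = 1×3 = 3
h = ReLU(3) = 3
y = w₂h = 1×3 = 3

Backward pass:
∂L/∂y = 2(y - t) = 2(3 - 4) = -2
∂y/∂h = w₂ = 1
∂h/∂z = 1 (ReLU derivative)
∂z/∂w₁ = x = 3

∂L/∂w₁ = -2 × 1 × 1 × 3 = -6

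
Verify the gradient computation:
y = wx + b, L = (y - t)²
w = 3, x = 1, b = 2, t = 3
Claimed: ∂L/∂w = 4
Correct

y = (3)(1) + 2 = 5
∂L/∂y = 2(y - t) = 2(5 - 3) = 4
∂y/∂w = x = 1
∂L/∂w = 4 × 1 = 4

Claimed value: 4
Correct: The correct gradient is 4.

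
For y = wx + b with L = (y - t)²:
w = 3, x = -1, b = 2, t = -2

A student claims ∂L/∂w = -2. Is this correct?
Correct

y = (3)(-1) + 2 = -1
∂L/∂y = 2(y - t) = 2(-1 - -2) = 2
∂y/∂w = x = -1
∂L/∂w = 2 × -1 = -2

Claimed value: -2
Correct: The correct gradient is -2.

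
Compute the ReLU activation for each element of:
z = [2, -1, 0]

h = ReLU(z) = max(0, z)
h = [2, 0, 0]

ReLU applied element-wise: max(0,2)=2, max(0,-1)=0, max(0,0)=0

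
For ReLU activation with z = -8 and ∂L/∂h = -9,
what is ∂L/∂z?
∂L/∂z = 0

h = ReLU(-8) = 0
Since z < 0: ∂h/∂z = 0
∂L/∂z = ∂L/∂h · ∂h/∂z = -9 × 0 = 0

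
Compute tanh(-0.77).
-0.6469

tanh(-0.77) = (e^(-0.77) - e^(0.77))/(e^(-0.77) + e^(0.77)) = -0.6469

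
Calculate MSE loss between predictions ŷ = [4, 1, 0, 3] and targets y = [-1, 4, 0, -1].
MSE = 12.5

MSE = (1/4)((4--1)² + (1-4)² + (0-0)² + (3--1)²) = (1/4)(25 + 9 + 0 + 16) = 12.5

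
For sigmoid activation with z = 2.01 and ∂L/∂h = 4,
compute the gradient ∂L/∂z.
∂L/∂z = 0.4168

σ(2.01) = 0.8818
σ'(2.01) = σ(2.01)(1 - σ(2.01)) = 0.8818 × 0.1182 = 0.1042
∂L/∂z = ∂L/∂h · σ'(z) = 4 × 0.1042 = 0.4168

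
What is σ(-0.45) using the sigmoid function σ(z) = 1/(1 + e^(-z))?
0.3894

sigmoid(-0.45) = 1/(1 + e^(0.45)) = 1/(1 + 1.568) = 0.3894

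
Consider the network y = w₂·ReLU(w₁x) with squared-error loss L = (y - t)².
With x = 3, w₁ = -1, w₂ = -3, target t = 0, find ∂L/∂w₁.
∂L/∂w₁ = 0

Forward pass:
z = w₁x = -1×3 = -3
h = ReLU(-3) = 0
y = w₂h = -3×0 = 0

Backward pass:
∂L/∂y = 2(y - t) = 2(0 - 0) = 0
∂y/∂h = w₂ = -3
∂h/∂z = 0 (ReLU derivative)
∂z/∂w₁ = x = 3

∂L/∂w₁ = 0 × -3 × 0 × 3 = 0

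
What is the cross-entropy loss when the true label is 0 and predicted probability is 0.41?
L = 0.5276

L = -0·log(0.41) - 1·log(0.59) = -log(0.59) = 0.5276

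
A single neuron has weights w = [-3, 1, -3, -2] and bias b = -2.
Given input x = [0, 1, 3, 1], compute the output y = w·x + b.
y = -12

y = (-3)(0) + (1)(1) + (-3)(3) + (-2)(1) + -2 = -12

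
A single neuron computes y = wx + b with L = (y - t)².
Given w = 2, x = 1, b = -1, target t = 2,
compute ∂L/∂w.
∂L/∂w = -2

y = wx + b = (2)(1) + -1 = 1
∂L/∂y = 2(y - t) = 2(1 - 2) = -2
∂y/∂w = x = 1
∂L/∂w = ∂L/∂y · ∂y/∂w = -2 × 1 = -2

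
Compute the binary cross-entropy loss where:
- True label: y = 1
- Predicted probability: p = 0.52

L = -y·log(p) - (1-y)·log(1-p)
L = 0.6539

L = -1·log(0.52) - 0·log(0.48) = -log(0.52) = 0.6539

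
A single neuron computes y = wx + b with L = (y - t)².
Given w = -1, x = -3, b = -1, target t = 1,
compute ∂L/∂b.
∂L/∂b = 2

y = wx + b = (-1)(-3) + -1 = 2
∂L/∂y = 2(y - t) = 2(2 - 1) = 2
∂y/∂b = 1
∂L/∂b = ∂L/∂y · ∂y/∂b = 2 × 1 = 2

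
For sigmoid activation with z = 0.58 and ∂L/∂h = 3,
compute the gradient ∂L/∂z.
∂L/∂z = 0.6903

σ(0.58) = 0.6411
σ'(0.58) = σ(0.58)(1 - σ(0.58)) = 0.6411 × 0.3589 = 0.2301
∂L/∂z = ∂L/∂h · σ'(z) = 3 × 0.2301 = 0.6903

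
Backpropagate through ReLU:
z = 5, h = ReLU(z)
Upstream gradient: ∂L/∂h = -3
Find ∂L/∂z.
∂L/∂z = -3

h = ReLU(5) = 5
Since z > 0: ∂h/∂z = 1
∂L/∂z = ∂L/∂h · ∂h/∂z = -3 × 1 = -3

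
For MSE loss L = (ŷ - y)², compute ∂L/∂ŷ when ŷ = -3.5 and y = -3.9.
∂L/∂ŷ = 0.8

∂L/∂ŷ = 2(ŷ - y) = 2(-3.5 - -3.9) = 2(0.4) = 0.8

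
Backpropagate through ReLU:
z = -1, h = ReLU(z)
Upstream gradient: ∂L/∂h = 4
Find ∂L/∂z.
∂L/∂z = 0

h = ReLU(-1) = 0
Since z < 0: ∂h/∂z = 0
∂L/∂z = ∂L/∂h · ∂h/∂z = 4 × 0 = 0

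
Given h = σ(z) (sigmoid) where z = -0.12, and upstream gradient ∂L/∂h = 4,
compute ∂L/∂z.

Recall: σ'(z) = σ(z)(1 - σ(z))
∂L/∂z = 0.9964

σ(-0.12) = 0.47
σ'(-0.12) = σ(-0.12)(1 - σ(-0.12)) = 0.47 × 0.53 = 0.2491
∂L/∂z = ∂L/∂h · σ'(z) = 4 × 0.2491 = 0.9964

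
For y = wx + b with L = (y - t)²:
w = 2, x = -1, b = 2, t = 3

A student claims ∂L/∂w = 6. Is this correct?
Correct

y = (2)(-1) + 2 = 0
∂L/∂y = 2(y - t) = 2(0 - 3) = -6
∂y/∂w = x = -1
∂L/∂w = -6 × -1 = 6

Claimed value: 6
Correct: The correct gradient is 6.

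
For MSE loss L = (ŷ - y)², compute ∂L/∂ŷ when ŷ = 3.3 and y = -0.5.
∂L/∂ŷ = 7.6

∂L/∂ŷ = 2(ŷ - y) = 2(3.3 - -0.5) = 2(3.8) = 7.6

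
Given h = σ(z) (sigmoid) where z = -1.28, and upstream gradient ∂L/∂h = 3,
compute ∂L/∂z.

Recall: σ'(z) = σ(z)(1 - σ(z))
∂L/∂z = 0.5107

σ(-1.28) = 0.2176
σ'(-1.28) = σ(-1.28)(1 - σ(-1.28)) = 0.2176 × 0.7824 = 0.1702
∂L/∂z = ∂L/∂h · σ'(z) = 3 × 0.1702 = 0.5107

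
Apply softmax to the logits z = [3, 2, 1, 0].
p = [0.6439, 0.2369, 0.0871, 0.0321]

exp(z) = [20.09, 7.389, 2.718, 1]
Sum = 31.19
p = [0.6439, 0.2369, 0.0871, 0.0321]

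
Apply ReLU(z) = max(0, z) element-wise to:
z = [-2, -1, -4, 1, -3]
h = [0, 0, 0, 1, 0]

ReLU applied element-wise: max(0,-2)=0, max(0,-1)=0, max(0,-4)=0, max(0,1)=1, max(0,-3)=0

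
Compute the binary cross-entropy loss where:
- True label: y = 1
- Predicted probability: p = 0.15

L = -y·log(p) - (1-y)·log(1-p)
L = 1.897

L = -1·log(0.15) - 0·log(0.85) = -log(0.15) = 1.897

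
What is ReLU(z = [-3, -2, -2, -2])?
h = [0, 0, 0, 0]

ReLU applied element-wise: max(0,-3)=0, max(0,-2)=0, max(0,-2)=0, max(0,-2)=0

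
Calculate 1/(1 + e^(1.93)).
0.1268

sigmoid(-1.93) = 1/(1 + e^(1.93)) = 1/(1 + 6.89) = 0.1268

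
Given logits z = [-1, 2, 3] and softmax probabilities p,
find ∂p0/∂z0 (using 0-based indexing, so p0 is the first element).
∂p0/∂z0 = 0.01304

p = softmax(z) = [0.01321, 0.2654, 0.7214]
p0 = 0.01321

∂p0/∂z0 = p0(1 - p0) = 0.01321 × (1 - 0.01321) = 0.01304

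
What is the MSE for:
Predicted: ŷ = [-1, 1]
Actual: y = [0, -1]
MSE = 2.5

MSE = (1/2)((-1-0)² + (1--1)²) = (1/2)(1 + 4) = 2.5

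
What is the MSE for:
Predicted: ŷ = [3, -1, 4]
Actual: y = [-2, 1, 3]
MSE = 10

MSE = (1/3)((3--2)² + (-1-1)² + (4-3)²) = (1/3)(25 + 4 + 1) = 10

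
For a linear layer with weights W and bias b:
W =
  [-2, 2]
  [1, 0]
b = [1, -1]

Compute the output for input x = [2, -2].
y = [-7, 1]

Wx = [-2×2 + 2×-2, 1×2 + 0×-2]
   = [-8, 2]
y = Wx + b = [-8 + 1, 2 + -1] = [-7, 1]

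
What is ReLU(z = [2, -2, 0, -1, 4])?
h = [2, 0, 0, 0, 4]

ReLU applied element-wise: max(0,2)=2, max(0,-2)=0, max(0,0)=0, max(0,-1)=0, max(0,4)=4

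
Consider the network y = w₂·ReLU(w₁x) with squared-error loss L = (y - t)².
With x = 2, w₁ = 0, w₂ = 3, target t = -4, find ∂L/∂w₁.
∂L/∂w₁ = 0

Forward pass:
z = w₁x = 0×2 = 0
h = ReLU(0) = 0
y = w₂h = 3×0 = 0

Backward pass:
∂L/∂y = 2(y - t) = 2(0 - -4) = 8
∂y/∂h = w₂ = 3
∂h/∂z = 0 (ReLU derivative)
∂z/∂w₁ = x = 2

∂L/∂w₁ = 8 × 3 × 0 × 2 = 0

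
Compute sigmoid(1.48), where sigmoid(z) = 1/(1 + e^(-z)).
0.8146

sigmoid(1.48) = 1/(1 + e^(-1.48)) = 1/(1 + 0.2276) = 0.8146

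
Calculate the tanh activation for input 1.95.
0.9603

tanh(1.95) = (e^(1.95) - e^(-1.95))/(e^(1.95) + e^(-1.95)) = 0.9603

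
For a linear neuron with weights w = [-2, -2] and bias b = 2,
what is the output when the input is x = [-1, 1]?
y = 2

y = (-2)(-1) + (-2)(1) + 2 = 2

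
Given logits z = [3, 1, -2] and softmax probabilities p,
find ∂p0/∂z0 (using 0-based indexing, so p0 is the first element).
∂p0/∂z0 = 0.1089

p = softmax(z) = [0.8756, 0.1185, 0.0059]
p0 = 0.8756

∂p0/∂z0 = p0(1 - p0) = 0.8756 × (1 - 0.8756) = 0.1089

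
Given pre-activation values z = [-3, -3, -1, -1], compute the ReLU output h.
h = [0, 0, 0, 0]

ReLU applied element-wise: max(0,-3)=0, max(0,-3)=0, max(0,-1)=0, max(0,-1)=0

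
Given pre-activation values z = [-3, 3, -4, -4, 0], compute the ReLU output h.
h = [0, 3, 0, 0, 0]

ReLU applied element-wise: max(0,-3)=0, max(0,3)=3, max(0,-4)=0, max(0,-4)=0, max(0,0)=0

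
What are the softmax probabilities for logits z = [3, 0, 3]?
p = [0.4879, 0.0243, 0.4879]

exp(z) = [20.09, 1, 20.09]
Sum = 41.17
p = [0.4879, 0.0243, 0.4879]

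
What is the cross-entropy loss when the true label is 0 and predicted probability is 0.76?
L = 1.427

L = -0·log(0.76) - 1·log(0.24) = -log(0.24) = 1.427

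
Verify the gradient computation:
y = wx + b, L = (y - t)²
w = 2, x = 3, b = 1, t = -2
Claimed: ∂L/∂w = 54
Correct

y = (2)(3) + 1 = 7
∂L/∂y = 2(y - t) = 2(7 - -2) = 18
∂y/∂w = x = 3
∂L/∂w = 18 × 3 = 54

Claimed value: 54
Correct: The correct gradient is 54.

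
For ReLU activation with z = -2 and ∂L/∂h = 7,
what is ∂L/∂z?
∂L/∂z = 0

h = ReLU(-2) = 0
Since z < 0: ∂h/∂z = 0
∂L/∂z = ∂L/∂h · ∂h/∂z = 7 × 0 = 0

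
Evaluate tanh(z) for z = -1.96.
-0.9611

tanh(-1.96) = (e^(-1.96) - e^(1.96))/(e^(-1.96) + e^(1.96)) = -0.9611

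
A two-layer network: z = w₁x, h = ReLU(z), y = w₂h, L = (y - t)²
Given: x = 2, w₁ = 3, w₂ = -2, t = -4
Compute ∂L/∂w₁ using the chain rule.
∂L/∂w₁ = 64

Forward pass:
z = w₁x = 3×2 = 6
h = ReLU(6) = 6
y = w₂h = -2×6 = -12

Backward pass:
∂L/∂y = 2(y - t) = 2(-12 - -4) = -16
∂y/∂h = w₂ = -2
∂h/∂z = 1 (ReLU derivative)
∂z/∂w₁ = x = 2

∂L/∂w₁ = -16 × -2 × 1 × 2 = 64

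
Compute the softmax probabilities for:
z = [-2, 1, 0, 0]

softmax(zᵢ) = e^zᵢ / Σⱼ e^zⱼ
p = [0.0279, 0.5601, 0.206, 0.206]

exp(z) = [0.1353, 2.718, 1, 1]
Sum = 4.854
p = [0.0279, 0.5601, 0.206, 0.206]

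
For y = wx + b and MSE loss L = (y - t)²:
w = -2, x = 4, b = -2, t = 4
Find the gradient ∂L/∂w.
∂L/∂w = -112

y = wx + b = (-2)(4) + -2 = -10
∂L/∂y = 2(y - t) = 2(-10 - 4) = -28
∂y/∂w = x = 4
∂L/∂w = ∂L/∂y · ∂y/∂w = -28 × 4 = -112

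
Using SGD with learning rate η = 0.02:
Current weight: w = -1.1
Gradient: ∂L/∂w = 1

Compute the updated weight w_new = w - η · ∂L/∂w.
w_new = -1.12

w_new = w - η·∂L/∂w = -1.1 - 0.02×(1) = -1.1 - (0.02) = -1.12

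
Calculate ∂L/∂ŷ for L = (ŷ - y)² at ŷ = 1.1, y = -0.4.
∂L/∂ŷ = 3.0

∂L/∂ŷ = 2(ŷ - y) = 2(1.1 - -0.4) = 2(1.5) = 3.0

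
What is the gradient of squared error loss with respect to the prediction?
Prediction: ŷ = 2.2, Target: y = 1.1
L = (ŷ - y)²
∂L/∂ŷ = 2.2

∂L/∂ŷ = 2(ŷ - y) = 2(2.2 - 1.1) = 2(1.1) = 2.2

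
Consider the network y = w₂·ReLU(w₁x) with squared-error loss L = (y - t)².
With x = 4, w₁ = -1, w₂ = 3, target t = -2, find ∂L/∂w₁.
∂L/∂w₁ = 0

Forward pass:
z = w₁x = -1×4 = -4
h = ReLU(-4) = 0
y = w₂h = 3×0 = 0

Backward pass:
∂L/∂y = 2(y - t) = 2(0 - -2) = 4
∂y/∂h = w₂ = 3
∂h/∂z = 0 (ReLU derivative)
∂z/∂w₁ = x = 4

∂L/∂w₁ = 4 × 3 × 0 × 4 = 0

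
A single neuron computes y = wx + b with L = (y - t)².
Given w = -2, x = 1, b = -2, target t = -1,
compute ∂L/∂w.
∂L/∂w = -6

y = wx + b = (-2)(1) + -2 = -4
∂L/∂y = 2(y - t) = 2(-4 - -1) = -6
∂y/∂w = x = 1
∂L/∂w = ∂L/∂y · ∂y/∂w = -6 × 1 = -6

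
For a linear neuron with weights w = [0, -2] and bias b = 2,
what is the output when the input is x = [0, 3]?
y = -4

y = (0)(0) + (-2)(3) + 2 = -4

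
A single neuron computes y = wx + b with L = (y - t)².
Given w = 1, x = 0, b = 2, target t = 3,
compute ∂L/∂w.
∂L/∂w = 0

y = wx + b = (1)(0) + 2 = 2
∂L/∂y = 2(y - t) = 2(2 - 3) = -2
∂y/∂w = x = 0
∂L/∂w = ∂L/∂y · ∂y/∂w = -2 × 0 = 0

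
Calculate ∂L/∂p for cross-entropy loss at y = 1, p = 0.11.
∂L/∂p = -9.091

∂L/∂p = -y/p + (1-y)/(1-p) = -1/0.11 + 0 = -9.091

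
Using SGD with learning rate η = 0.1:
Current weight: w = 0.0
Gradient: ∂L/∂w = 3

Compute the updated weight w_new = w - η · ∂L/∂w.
w_new = -0.3

w_new = w - η·∂L/∂w = 0.0 - 0.1×(3) = 0.0 - (0.3) = -0.3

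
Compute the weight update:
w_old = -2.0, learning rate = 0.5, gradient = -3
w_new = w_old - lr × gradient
w_new = -0.5

w_new = w - η·∂L/∂w = -2.0 - 0.5×(-3) = -2.0 - (-1.5) = -0.5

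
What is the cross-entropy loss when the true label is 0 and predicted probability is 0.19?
L = 0.2107

L = -0·log(0.19) - 1·log(0.81) = -log(0.81) = 0.2107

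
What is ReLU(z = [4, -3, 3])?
h = [4, 0, 3]

ReLU applied element-wise: max(0,4)=4, max(0,-3)=0, max(0,3)=3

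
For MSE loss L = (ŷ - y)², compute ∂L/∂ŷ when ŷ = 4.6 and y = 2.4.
∂L/∂ŷ = 4.4

∂L/∂ŷ = 2(ŷ - y) = 2(4.6 - 2.4) = 2(2.2) = 4.4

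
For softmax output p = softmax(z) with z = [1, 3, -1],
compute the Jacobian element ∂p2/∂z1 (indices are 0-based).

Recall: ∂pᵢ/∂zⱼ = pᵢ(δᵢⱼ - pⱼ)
∂p2/∂z1 = -0.01376

p = softmax(z) = [0.1173, 0.8668, 0.01588]
p2 = 0.01588, p1 = 0.8668

∂p2/∂z1 = -p2 × p1 = -0.01588 × 0.8668 = -0.01376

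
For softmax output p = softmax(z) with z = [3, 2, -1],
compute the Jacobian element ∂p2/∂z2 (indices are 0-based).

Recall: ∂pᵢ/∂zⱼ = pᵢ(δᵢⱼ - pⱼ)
∂p2/∂z2 = 0.01304

p = softmax(z) = [0.7214, 0.2654, 0.01321]
p2 = 0.01321

∂p2/∂z2 = p2(1 - p2) = 0.01321 × (1 - 0.01321) = 0.01304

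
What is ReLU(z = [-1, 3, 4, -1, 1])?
h = [0, 3, 4, 0, 1]

ReLU applied element-wise: max(0,-1)=0, max(0,3)=3, max(0,4)=4, max(0,-1)=0, max(0,1)=1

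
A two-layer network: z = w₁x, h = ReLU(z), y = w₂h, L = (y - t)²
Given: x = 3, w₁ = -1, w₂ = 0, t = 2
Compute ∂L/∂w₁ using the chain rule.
∂L/∂w₁ = 0

Forward pass:
z = w₁x = -1×3 = -3
h = ReLU(-3) = 0
y = w₂h = 0×0 = 0

Backward pass:
∂L/∂y = 2(y - t) = 2(0 - 2) = -4
∂y/∂h = w₂ = 0
∂h/∂z = 0 (ReLU derivative)
∂z/∂w₁ = x = 3

∂L/∂w₁ = -4 × 0 × 0 × 3 = 0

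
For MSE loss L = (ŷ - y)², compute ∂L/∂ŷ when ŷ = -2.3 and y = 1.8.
∂L/∂ŷ = -8.2

∂L/∂ŷ = 2(ŷ - y) = 2(-2.3 - 1.8) = 2(-4.1) = -8.2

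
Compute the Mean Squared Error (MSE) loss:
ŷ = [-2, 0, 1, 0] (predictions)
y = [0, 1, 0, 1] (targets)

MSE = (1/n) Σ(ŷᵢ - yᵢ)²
MSE = 1.75

MSE = (1/4)((-2-0)² + (0-1)² + (1-0)² + (0-1)²) = (1/4)(4 + 1 + 1 + 1) = 1.75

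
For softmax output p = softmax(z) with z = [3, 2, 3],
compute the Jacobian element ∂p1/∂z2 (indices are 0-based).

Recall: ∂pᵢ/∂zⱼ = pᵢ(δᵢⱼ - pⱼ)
∂p1/∂z2 = -0.06561

p = softmax(z) = [0.4223, 0.1554, 0.4223]
p1 = 0.1554, p2 = 0.4223

∂p1/∂z2 = -p1 × p2 = -0.1554 × 0.4223 = -0.06561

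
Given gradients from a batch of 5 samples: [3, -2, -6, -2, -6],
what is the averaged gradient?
Average gradient = -2.6

Average = (1/5)(3 + -2 + -6 + -2 + -6) = -13/5 = -2.6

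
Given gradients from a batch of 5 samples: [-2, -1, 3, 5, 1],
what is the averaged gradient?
Average gradient = 1.2

Average = (1/5)(-2 + -1 + 3 + 5 + 1) = 6/5 = 1.2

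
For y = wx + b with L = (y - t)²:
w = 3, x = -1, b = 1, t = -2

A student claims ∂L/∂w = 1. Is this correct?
Incorrect

y = (3)(-1) + 1 = -2
∂L/∂y = 2(y - t) = 2(-2 - -2) = 0
∂y/∂w = x = -1
∂L/∂w = 0 × -1 = 0

Claimed value: 1
Incorrect: The correct gradient is 0.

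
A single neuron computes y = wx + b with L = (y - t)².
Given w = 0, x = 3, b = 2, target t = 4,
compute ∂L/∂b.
∂L/∂b = -4

y = wx + b = (0)(3) + 2 = 2
∂L/∂y = 2(y - t) = 2(2 - 4) = -4
∂y/∂b = 1
∂L/∂b = ∂L/∂y · ∂y/∂b = -4 × 1 = -4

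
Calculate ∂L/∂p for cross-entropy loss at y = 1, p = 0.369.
∂L/∂p = -2.71

∂L/∂p = -y/p + (1-y)/(1-p) = -1/0.369 + 0 = -2.71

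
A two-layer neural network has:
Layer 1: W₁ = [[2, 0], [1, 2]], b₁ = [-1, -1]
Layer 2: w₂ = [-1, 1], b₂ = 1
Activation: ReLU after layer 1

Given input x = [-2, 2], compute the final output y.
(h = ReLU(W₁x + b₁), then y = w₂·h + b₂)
y = 2

Layer 1 pre-activation: z₁ = [-5, 1]
After ReLU: h = [0, 1]
Layer 2 output: y = -1×0 + 1×1 + 1 = 2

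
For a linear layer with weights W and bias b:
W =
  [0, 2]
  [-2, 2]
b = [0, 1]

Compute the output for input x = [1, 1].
y = [2, 1]

Wx = [0×1 + 2×1, -2×1 + 2×1]
   = [2, 0]
y = Wx + b = [2 + 0, 0 + 1] = [2, 1]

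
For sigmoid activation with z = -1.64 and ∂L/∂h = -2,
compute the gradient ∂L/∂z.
∂L/∂z = -0.2721

σ(-1.64) = 0.1625
σ'(-1.64) = σ(-1.64)(1 - σ(-1.64)) = 0.1625 × 0.8375 = 0.1361
∂L/∂z = ∂L/∂h · σ'(z) = -2 × 0.1361 = -0.2721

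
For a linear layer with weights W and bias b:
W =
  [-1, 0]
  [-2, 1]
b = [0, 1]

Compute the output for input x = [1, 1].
y = [-1, 0]

Wx = [-1×1 + 0×1, -2×1 + 1×1]
   = [-1, -1]
y = Wx + b = [-1 + 0, -1 + 1] = [-1, 0]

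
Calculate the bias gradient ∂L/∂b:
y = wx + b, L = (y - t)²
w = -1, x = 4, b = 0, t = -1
∂L/∂b = -6

y = wx + b = (-1)(4) + 0 = -4
∂L/∂y = 2(y - t) = 2(-4 - -1) = -6
∂y/∂b = 1
∂L/∂b = ∂L/∂y · ∂y/∂b = -6 × 1 = -6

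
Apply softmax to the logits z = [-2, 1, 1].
p = [0.0243, 0.4879, 0.4879]

exp(z) = [0.1353, 2.718, 2.718]
Sum = 5.572
p = [0.0243, 0.4879, 0.4879]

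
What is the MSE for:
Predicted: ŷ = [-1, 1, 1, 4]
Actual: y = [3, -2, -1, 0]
MSE = 11.25

MSE = (1/4)((-1-3)² + (1--2)² + (1--1)² + (4-0)²) = (1/4)(16 + 9 + 4 + 16) = 11.25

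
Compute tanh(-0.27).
-0.2636

tanh(-0.27) = (e^(-0.27) - e^(0.27))/(e^(-0.27) + e^(0.27)) = -0.2636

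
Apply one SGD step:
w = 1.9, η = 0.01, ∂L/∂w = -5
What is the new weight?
w_new = 1.95

w_new = w - η·∂L/∂w = 1.9 - 0.01×(-5) = 1.9 - (-0.05) = 1.95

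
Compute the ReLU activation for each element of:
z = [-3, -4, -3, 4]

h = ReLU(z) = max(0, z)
h = [0, 0, 0, 4]

ReLU applied element-wise: max(0,-3)=0, max(0,-4)=0, max(0,-3)=0, max(0,4)=4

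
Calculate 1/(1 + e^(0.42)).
0.3965

sigmoid(-0.42) = 1/(1 + e^(0.42)) = 1/(1 + 1.522) = 0.3965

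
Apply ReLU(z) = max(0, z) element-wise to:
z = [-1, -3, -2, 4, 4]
h = [0, 0, 0, 4, 4]

ReLU applied element-wise: max(0,-1)=0, max(0,-3)=0, max(0,-2)=0, max(0,4)=4, max(0,4)=4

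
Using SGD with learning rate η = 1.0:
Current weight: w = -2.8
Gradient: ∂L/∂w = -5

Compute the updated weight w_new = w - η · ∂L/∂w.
w_new = 2.2

w_new = w - η·∂L/∂w = -2.8 - 1.0×(-5) = -2.8 - (-5) = 2.2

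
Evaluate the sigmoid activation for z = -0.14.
0.4651

sigmoid(-0.14) = 1/(1 + e^(0.14)) = 1/(1 + 1.15) = 0.4651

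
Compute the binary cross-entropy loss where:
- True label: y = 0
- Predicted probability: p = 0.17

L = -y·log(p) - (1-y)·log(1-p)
L = 0.1863

L = -0·log(0.17) - 1·log(0.83) = -log(0.83) = 0.1863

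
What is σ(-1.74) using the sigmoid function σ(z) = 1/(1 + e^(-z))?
0.1493

sigmoid(-1.74) = 1/(1 + e^(1.74)) = 1/(1 + 5.697) = 0.1493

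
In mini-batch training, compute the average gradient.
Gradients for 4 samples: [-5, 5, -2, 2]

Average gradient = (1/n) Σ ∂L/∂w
Average gradient = 0

Average = (1/4)(-5 + 5 + -2 + 2) = 0/4 = 0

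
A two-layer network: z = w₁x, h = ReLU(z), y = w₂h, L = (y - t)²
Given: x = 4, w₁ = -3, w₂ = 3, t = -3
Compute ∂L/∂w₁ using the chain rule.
∂L/∂w₁ = 0

Forward pass:
z = w₁x = -3×4 = -12
h = ReLU(-12) = 0
y = w₂h = 3×0 = 0

Backward pass:
∂L/∂y = 2(y - t) = 2(0 - -3) = 6
∂y/∂h = w₂ = 3
∂h/∂z = 0 (ReLU derivative)
∂z/∂w₁ = x = 4

∂L/∂w₁ = 6 × 3 × 0 × 4 = 0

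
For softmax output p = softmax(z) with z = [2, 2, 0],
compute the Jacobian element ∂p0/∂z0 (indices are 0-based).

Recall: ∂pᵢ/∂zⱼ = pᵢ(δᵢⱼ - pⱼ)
∂p0/∂z0 = 0.249

p = softmax(z) = [0.4683, 0.4683, 0.06338]
p0 = 0.4683

∂p0/∂z0 = p0(1 - p0) = 0.4683 × (1 - 0.4683) = 0.249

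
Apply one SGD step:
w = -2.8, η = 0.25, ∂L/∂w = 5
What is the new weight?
w_new = -4.05

w_new = w - η·∂L/∂w = -2.8 - 0.25×(5) = -2.8 - (1.25) = -4.05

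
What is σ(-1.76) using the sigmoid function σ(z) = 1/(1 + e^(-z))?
0.1468

sigmoid(-1.76) = 1/(1 + e^(1.76)) = 1/(1 + 5.812) = 0.1468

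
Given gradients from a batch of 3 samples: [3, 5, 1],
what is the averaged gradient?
Average gradient = 3

Average = (1/3)(3 + 5 + 1) = 9/3 = 3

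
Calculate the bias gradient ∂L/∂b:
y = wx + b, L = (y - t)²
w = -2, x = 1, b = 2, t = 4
∂L/∂b = -8

y = wx + b = (-2)(1) + 2 = 0
∂L/∂y = 2(y - t) = 2(0 - 4) = -8
∂y/∂b = 1
∂L/∂b = ∂L/∂y · ∂y/∂b = -8 × 1 = -8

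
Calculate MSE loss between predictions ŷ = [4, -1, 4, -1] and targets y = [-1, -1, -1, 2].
MSE = 14.75

MSE = (1/4)((4--1)² + (-1--1)² + (4--1)² + (-1-2)²) = (1/4)(25 + 0 + 25 + 9) = 14.75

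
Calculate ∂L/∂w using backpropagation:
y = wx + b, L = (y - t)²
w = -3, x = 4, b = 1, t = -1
∂L/∂w = -80

y = wx + b = (-3)(4) + 1 = -11
∂L/∂y = 2(y - t) = 2(-11 - -1) = -20
∂y/∂w = x = 4
∂L/∂w = ∂L/∂y · ∂y/∂w = -20 × 4 = -80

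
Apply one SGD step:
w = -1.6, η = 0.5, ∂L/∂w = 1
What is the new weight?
w_new = -2.1

w_new = w - η·∂L/∂w = -1.6 - 0.5×(1) = -1.6 - (0.5) = -2.1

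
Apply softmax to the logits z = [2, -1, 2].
p = [0.4879, 0.0243, 0.4879]

exp(z) = [7.389, 0.3679, 7.389]
Sum = 15.15
p = [0.4879, 0.0243, 0.4879]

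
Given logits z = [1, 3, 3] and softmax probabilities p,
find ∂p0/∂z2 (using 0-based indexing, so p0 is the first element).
∂p0/∂z2 = -0.02968

p = softmax(z) = [0.06338, 0.4683, 0.4683]
p0 = 0.06338, p2 = 0.4683

∂p0/∂z2 = -p0 × p2 = -0.06338 × 0.4683 = -0.02968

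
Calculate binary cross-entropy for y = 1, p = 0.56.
L = 0.5798

L = -1·log(0.56) - 0·log(0.44) = -log(0.56) = 0.5798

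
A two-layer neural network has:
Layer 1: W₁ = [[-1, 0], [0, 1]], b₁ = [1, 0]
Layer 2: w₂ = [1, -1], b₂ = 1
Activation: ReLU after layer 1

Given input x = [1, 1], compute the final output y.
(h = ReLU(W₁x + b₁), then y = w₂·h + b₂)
y = 0

Layer 1 pre-activation: z₁ = [0, 1]
After ReLU: h = [0, 1]
Layer 2 output: y = 1×0 + -1×1 + 1 = 0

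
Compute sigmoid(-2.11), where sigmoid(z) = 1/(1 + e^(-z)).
0.1081

sigmoid(-2.11) = 1/(1 + e^(2.11)) = 1/(1 + 8.248) = 0.1081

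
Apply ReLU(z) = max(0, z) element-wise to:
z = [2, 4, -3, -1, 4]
h = [2, 4, 0, 0, 4]

ReLU applied element-wise: max(0,2)=2, max(0,4)=4, max(0,-3)=0, max(0,-1)=0, max(0,4)=4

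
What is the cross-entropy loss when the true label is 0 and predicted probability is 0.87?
L = 2.04

L = -0·log(0.87) - 1·log(0.13) = -log(0.13) = 2.04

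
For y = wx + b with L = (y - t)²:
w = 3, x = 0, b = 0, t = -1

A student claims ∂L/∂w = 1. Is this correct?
Incorrect

y = (3)(0) + 0 = 0
∂L/∂y = 2(y - t) = 2(0 - -1) = 2
∂y/∂w = x = 0
∂L/∂w = 2 × 0 = 0

Claimed value: 1
Incorrect: The correct gradient is 0.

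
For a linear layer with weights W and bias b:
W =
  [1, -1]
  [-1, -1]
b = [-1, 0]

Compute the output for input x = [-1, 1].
y = [-3, 0]

Wx = [1×-1 + -1×1, -1×-1 + -1×1]
   = [-2, 0]
y = Wx + b = [-2 + -1, 0 + 0] = [-3, 0]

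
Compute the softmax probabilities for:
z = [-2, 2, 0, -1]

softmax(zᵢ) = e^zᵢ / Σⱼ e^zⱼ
p = [0.0152, 0.831, 0.1125, 0.0414]

exp(z) = [0.1353, 7.389, 1, 0.3679]
Sum = 8.892
p = [0.0152, 0.831, 0.1125, 0.0414]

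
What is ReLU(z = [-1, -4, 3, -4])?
h = [0, 0, 3, 0]

ReLU applied element-wise: max(0,-1)=0, max(0,-4)=0, max(0,3)=3, max(0,-4)=0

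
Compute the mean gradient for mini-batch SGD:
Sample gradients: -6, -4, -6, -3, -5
Average gradient = -4.8

Average = (1/5)(-6 + -4 + -6 + -3 + -5) = -24/5 = -4.8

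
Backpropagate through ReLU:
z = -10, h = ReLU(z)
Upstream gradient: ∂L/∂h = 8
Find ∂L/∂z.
∂L/∂z = 0

h = ReLU(-10) = 0
Since z < 0: ∂h/∂z = 0
∂L/∂z = ∂L/∂h · ∂h/∂z = 8 × 0 = 0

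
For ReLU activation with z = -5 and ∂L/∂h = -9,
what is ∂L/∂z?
∂L/∂z = 0

h = ReLU(-5) = 0
Since z < 0: ∂h/∂z = 0
∂L/∂z = ∂L/∂h · ∂h/∂z = -9 × 0 = 0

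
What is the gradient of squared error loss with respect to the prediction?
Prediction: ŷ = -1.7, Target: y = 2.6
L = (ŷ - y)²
∂L/∂ŷ = -8.6

∂L/∂ŷ = 2(ŷ - y) = 2(-1.7 - 2.6) = 2(-4.3) = -8.6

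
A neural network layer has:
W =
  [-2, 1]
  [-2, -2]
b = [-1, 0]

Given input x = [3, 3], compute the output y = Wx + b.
y = [-4, -12]

Wx = [-2×3 + 1×3, -2×3 + -2×3]
   = [-3, -12]
y = Wx + b = [-3 + -1, -12 + 0] = [-4, -12]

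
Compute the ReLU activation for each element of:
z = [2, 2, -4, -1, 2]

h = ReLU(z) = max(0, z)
h = [2, 2, 0, 0, 2]

ReLU applied element-wise: max(0,2)=2, max(0,2)=2, max(0,-4)=0, max(0,-1)=0, max(0,2)=2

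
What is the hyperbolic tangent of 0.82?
0.6751

tanh(0.82) = (e^(0.82) - e^(-0.82))/(e^(0.82) + e^(-0.82)) = 0.6751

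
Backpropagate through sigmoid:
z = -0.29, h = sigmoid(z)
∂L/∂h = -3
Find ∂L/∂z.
∂L/∂z = -0.7344

σ(-0.29) = 0.428
σ'(-0.29) = σ(-0.29)(1 - σ(-0.29)) = 0.428 × 0.572 = 0.2448
∂L/∂z = ∂L/∂h · σ'(z) = -3 × 0.2448 = -0.7344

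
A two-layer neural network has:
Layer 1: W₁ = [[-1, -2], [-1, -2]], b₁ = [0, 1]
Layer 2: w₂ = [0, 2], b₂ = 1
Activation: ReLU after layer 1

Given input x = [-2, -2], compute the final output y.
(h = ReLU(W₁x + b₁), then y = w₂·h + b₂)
y = 15

Layer 1 pre-activation: z₁ = [6, 7]
After ReLU: h = [6, 7]
Layer 2 output: y = 0×6 + 2×7 + 1 = 15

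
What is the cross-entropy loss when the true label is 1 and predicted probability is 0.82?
L = 0.1985

L = -1·log(0.82) - 0·log(0.18) = -log(0.82) = 0.1985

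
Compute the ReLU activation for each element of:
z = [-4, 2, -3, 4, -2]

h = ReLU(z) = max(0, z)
h = [0, 2, 0, 4, 0]

ReLU applied element-wise: max(0,-4)=0, max(0,2)=2, max(0,-3)=0, max(0,4)=4, max(0,-2)=0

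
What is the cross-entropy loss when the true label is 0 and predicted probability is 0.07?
L = 0.07257

L = -0·log(0.07) - 1·log(0.93) = -log(0.93) = 0.07257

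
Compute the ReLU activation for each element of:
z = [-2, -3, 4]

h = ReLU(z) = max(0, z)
h = [0, 0, 4]

ReLU applied element-wise: max(0,-2)=0, max(0,-3)=0, max(0,4)=4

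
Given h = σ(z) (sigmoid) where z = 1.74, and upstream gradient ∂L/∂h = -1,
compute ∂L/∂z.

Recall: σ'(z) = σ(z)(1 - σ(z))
∂L/∂z = -0.127

σ(1.74) = 0.8507
σ'(1.74) = σ(1.74)(1 - σ(1.74)) = 0.8507 × 0.1493 = 0.127
∂L/∂z = ∂L/∂h · σ'(z) = -1 × 0.127 = -0.127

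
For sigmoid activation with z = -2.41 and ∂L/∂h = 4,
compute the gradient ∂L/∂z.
∂L/∂z = 0.3025

σ(-2.41) = 0.08241
σ'(-2.41) = σ(-2.41)(1 - σ(-2.41)) = 0.08241 × 0.9176 = 0.07562
∂L/∂z = ∂L/∂h · σ'(z) = 4 × 0.07562 = 0.3025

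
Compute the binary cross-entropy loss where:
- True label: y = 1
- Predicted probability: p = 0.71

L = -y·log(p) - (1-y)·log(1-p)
L = 0.3425

L = -1·log(0.71) - 0·log(0.29) = -log(0.71) = 0.3425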